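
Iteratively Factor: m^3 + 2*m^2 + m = (m)*(m^2 + 2*m + 1) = m*(m + 1)*(m + 1)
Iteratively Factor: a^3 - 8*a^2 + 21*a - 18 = (a - 3)*(a^2 - 5*a + 6) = (a - 3)*(a - 2)*(a - 3)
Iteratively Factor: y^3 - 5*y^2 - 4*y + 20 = (y + 2)*(y^2 - 7*y + 10) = (y - 2)*(y + 2)*(y - 5)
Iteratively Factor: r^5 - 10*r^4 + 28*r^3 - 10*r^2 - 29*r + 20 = (r - 1)*(r^4 - 9*r^3 + 19*r^2 + 9*r - 20) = (r - 1)*(r + 1)*(r^3 - 10*r^2 + 29*r - 20) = (r - 4)*(r - 1)*(r + 1)*(r^2 - 6*r + 5) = (r - 5)*(r - 4)*(r - 1)*(r + 1)*(r - 1)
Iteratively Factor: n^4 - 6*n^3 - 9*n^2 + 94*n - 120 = (n - 2)*(n^3 - 4*n^2 - 17*n + 60) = (n - 2)*(n + 4)*(n^2 - 8*n + 15) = (n - 3)*(n - 2)*(n + 4)*(n - 5)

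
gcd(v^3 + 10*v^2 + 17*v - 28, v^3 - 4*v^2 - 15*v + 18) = v - 1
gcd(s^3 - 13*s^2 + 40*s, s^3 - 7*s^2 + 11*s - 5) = s - 5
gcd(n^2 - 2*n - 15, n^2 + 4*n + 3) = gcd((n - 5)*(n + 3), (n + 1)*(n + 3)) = n + 3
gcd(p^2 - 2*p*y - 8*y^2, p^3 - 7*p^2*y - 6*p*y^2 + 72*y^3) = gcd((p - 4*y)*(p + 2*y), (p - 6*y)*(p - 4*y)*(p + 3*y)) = -p + 4*y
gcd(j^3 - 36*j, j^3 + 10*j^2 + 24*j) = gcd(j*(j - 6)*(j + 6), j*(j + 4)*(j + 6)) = j^2 + 6*j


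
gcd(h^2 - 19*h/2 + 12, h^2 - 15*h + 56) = h - 8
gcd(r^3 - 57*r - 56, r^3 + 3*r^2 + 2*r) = r + 1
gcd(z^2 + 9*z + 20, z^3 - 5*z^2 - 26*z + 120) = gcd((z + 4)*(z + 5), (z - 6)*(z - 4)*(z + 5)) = z + 5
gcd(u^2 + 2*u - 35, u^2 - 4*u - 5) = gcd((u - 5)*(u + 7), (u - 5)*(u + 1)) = u - 5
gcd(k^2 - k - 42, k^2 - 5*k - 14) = k - 7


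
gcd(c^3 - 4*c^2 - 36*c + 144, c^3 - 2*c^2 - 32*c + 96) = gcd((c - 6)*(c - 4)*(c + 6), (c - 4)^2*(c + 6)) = c^2 + 2*c - 24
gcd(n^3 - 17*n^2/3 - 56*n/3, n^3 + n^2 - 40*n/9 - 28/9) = n + 7/3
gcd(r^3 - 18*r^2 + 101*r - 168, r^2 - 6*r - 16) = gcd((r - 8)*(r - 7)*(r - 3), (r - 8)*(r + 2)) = r - 8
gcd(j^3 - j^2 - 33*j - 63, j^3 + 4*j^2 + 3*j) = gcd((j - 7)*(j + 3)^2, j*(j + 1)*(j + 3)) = j + 3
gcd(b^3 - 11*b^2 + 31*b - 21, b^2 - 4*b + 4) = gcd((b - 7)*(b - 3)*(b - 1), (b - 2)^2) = 1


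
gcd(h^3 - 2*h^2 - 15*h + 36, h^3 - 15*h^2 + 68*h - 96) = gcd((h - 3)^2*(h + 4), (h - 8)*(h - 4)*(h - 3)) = h - 3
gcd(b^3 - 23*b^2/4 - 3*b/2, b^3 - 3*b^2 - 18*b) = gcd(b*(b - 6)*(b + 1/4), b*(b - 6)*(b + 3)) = b^2 - 6*b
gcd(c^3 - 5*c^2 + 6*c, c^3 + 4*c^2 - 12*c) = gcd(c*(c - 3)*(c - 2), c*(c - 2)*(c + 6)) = c^2 - 2*c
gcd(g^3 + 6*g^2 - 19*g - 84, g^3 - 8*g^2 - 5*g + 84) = g^2 - g - 12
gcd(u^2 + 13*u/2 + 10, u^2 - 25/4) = u + 5/2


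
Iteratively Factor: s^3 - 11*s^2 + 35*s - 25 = (s - 5)*(s^2 - 6*s + 5) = (s - 5)*(s - 1)*(s - 5)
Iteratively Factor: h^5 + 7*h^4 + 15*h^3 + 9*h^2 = (h)*(h^4 + 7*h^3 + 15*h^2 + 9*h) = h^2*(h^3 + 7*h^2 + 15*h + 9) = h^2*(h + 3)*(h^2 + 4*h + 3) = h^2*(h + 3)^2*(h + 1)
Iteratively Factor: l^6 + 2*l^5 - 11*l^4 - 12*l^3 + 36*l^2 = (l + 3)*(l^5 - l^4 - 8*l^3 + 12*l^2) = l*(l + 3)*(l^4 - l^3 - 8*l^2 + 12*l) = l^2*(l + 3)*(l^3 - l^2 - 8*l + 12) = l^2*(l - 2)*(l + 3)*(l^2 + l - 6) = l^2*(l - 2)*(l + 3)^2*(l - 2)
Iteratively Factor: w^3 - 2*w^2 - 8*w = (w - 4)*(w^2 + 2*w) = w*(w - 4)*(w + 2)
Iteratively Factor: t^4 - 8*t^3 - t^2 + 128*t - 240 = (t + 4)*(t^3 - 12*t^2 + 47*t - 60) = (t - 3)*(t + 4)*(t^2 - 9*t + 20) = (t - 5)*(t - 3)*(t + 4)*(t - 4)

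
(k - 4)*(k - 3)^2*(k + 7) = k^4 - 3*k^3 - 37*k^2 + 195*k - 252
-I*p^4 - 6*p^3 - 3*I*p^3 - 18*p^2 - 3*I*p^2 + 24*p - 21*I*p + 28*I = (p + 4)*(p - 7*I)*(p + I)*(-I*p + I)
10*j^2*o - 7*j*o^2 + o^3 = o*(-5*j + o)*(-2*j + o)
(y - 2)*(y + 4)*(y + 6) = y^3 + 8*y^2 + 4*y - 48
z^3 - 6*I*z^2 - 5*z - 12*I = (z - 4*I)*(z - 3*I)*(z + I)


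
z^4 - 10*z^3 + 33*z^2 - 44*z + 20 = (z - 5)*(z - 2)^2*(z - 1)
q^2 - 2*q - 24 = (q - 6)*(q + 4)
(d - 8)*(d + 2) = d^2 - 6*d - 16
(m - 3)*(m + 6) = m^2 + 3*m - 18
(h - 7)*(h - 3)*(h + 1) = h^3 - 9*h^2 + 11*h + 21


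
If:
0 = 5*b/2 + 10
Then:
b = -4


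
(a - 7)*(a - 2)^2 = a^3 - 11*a^2 + 32*a - 28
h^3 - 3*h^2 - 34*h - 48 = (h - 8)*(h + 2)*(h + 3)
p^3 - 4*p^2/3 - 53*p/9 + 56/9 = (p - 8/3)*(p - 1)*(p + 7/3)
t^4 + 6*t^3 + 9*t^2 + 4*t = t*(t + 1)^2*(t + 4)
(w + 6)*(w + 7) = w^2 + 13*w + 42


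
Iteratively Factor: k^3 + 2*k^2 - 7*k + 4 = (k - 1)*(k^2 + 3*k - 4) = (k - 1)*(k + 4)*(k - 1)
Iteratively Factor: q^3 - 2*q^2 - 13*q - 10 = (q + 1)*(q^2 - 3*q - 10) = (q + 1)*(q + 2)*(q - 5)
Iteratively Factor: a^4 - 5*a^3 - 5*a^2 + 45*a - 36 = (a - 4)*(a^3 - a^2 - 9*a + 9) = (a - 4)*(a - 3)*(a^2 + 2*a - 3) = (a - 4)*(a - 3)*(a - 1)*(a + 3)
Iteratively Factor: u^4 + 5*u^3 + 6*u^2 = (u)*(u^3 + 5*u^2 + 6*u) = u*(u + 3)*(u^2 + 2*u) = u*(u + 2)*(u + 3)*(u)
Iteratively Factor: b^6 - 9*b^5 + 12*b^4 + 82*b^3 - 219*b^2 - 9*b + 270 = (b - 3)*(b^5 - 6*b^4 - 6*b^3 + 64*b^2 - 27*b - 90) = (b - 3)*(b - 2)*(b^4 - 4*b^3 - 14*b^2 + 36*b + 45) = (b - 3)^2*(b - 2)*(b^3 - b^2 - 17*b - 15) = (b - 3)^2*(b - 2)*(b + 3)*(b^2 - 4*b - 5) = (b - 3)^2*(b - 2)*(b + 1)*(b + 3)*(b - 5)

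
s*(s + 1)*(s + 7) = s^3 + 8*s^2 + 7*s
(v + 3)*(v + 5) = v^2 + 8*v + 15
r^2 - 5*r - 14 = (r - 7)*(r + 2)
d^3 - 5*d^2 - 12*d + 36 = (d - 6)*(d - 2)*(d + 3)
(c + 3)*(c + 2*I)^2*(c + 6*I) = c^4 + 3*c^3 + 10*I*c^3 - 28*c^2 + 30*I*c^2 - 84*c - 24*I*c - 72*I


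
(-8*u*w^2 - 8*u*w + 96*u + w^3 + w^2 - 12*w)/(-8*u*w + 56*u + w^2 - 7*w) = (w^2 + w - 12)/(w - 7)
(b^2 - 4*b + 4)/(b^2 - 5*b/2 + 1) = 2*(b - 2)/(2*b - 1)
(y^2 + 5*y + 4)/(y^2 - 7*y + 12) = (y^2 + 5*y + 4)/(y^2 - 7*y + 12)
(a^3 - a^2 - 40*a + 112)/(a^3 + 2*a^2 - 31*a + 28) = (a - 4)/(a - 1)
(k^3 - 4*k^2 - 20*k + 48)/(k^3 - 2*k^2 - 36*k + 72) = (k + 4)/(k + 6)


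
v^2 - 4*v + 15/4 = (v - 5/2)*(v - 3/2)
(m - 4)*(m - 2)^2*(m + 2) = m^4 - 6*m^3 + 4*m^2 + 24*m - 32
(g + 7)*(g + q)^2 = g^3 + 2*g^2*q + 7*g^2 + g*q^2 + 14*g*q + 7*q^2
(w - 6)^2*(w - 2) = w^3 - 14*w^2 + 60*w - 72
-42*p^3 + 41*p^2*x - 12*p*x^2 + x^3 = (-7*p + x)*(-3*p + x)*(-2*p + x)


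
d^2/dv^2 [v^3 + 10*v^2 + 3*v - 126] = 6*v + 20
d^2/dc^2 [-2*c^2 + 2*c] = -4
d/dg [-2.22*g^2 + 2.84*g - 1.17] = 2.84 - 4.44*g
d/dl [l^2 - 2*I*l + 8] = 2*l - 2*I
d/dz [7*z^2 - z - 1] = 14*z - 1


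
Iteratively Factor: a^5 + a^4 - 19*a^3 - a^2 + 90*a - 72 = (a + 4)*(a^4 - 3*a^3 - 7*a^2 + 27*a - 18) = (a - 3)*(a + 4)*(a^3 - 7*a + 6) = (a - 3)*(a - 2)*(a + 4)*(a^2 + 2*a - 3) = (a - 3)*(a - 2)*(a - 1)*(a + 4)*(a + 3)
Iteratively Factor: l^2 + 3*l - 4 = (l + 4)*(l - 1)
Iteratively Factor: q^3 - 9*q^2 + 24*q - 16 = (q - 4)*(q^2 - 5*q + 4) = (q - 4)^2*(q - 1)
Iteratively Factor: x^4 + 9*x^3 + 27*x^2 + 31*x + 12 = (x + 1)*(x^3 + 8*x^2 + 19*x + 12) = (x + 1)*(x + 4)*(x^2 + 4*x + 3) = (x + 1)*(x + 3)*(x + 4)*(x + 1)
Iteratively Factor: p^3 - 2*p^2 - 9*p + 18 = (p - 3)*(p^2 + p - 6) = (p - 3)*(p - 2)*(p + 3)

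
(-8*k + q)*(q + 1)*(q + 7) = -8*k*q^2 - 64*k*q - 56*k + q^3 + 8*q^2 + 7*q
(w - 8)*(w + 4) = w^2 - 4*w - 32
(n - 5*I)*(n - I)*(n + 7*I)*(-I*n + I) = -I*n^4 + n^3 + I*n^3 - n^2 - 37*I*n^2 - 35*n + 37*I*n + 35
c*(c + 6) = c^2 + 6*c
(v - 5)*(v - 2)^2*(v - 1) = v^4 - 10*v^3 + 33*v^2 - 44*v + 20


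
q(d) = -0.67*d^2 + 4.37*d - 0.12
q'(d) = 4.37 - 1.34*d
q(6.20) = 1.22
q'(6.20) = -3.94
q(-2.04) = -11.82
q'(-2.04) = 7.10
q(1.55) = 5.04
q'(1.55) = 2.29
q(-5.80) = -48.00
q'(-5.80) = 12.14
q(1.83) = 5.63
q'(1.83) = 1.92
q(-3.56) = -24.17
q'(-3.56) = 9.14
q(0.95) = 3.43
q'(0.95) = 3.10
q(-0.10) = -0.56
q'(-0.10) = 4.50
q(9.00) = -15.06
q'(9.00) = -7.69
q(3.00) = 6.96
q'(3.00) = 0.35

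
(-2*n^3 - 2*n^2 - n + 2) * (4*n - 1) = -8*n^4 - 6*n^3 - 2*n^2 + 9*n - 2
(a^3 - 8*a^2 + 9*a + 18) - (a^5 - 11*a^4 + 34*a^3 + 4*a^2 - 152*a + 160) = -a^5 + 11*a^4 - 33*a^3 - 12*a^2 + 161*a - 142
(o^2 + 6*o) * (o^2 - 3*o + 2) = o^4 + 3*o^3 - 16*o^2 + 12*o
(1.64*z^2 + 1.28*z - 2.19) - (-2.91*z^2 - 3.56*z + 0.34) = 4.55*z^2 + 4.84*z - 2.53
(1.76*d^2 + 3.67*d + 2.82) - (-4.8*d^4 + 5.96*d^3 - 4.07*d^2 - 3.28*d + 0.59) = 4.8*d^4 - 5.96*d^3 + 5.83*d^2 + 6.95*d + 2.23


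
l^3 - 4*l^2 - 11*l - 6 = (l - 6)*(l + 1)^2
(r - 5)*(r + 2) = r^2 - 3*r - 10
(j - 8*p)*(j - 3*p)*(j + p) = j^3 - 10*j^2*p + 13*j*p^2 + 24*p^3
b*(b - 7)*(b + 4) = b^3 - 3*b^2 - 28*b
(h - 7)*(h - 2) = h^2 - 9*h + 14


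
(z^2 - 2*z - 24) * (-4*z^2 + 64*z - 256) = -4*z^4 + 72*z^3 - 288*z^2 - 1024*z + 6144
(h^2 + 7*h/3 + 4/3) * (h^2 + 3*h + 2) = h^4 + 16*h^3/3 + 31*h^2/3 + 26*h/3 + 8/3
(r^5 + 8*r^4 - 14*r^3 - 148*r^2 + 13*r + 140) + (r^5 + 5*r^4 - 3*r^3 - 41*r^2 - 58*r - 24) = 2*r^5 + 13*r^4 - 17*r^3 - 189*r^2 - 45*r + 116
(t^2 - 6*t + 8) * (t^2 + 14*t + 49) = t^4 + 8*t^3 - 27*t^2 - 182*t + 392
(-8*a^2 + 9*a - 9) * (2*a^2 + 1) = -16*a^4 + 18*a^3 - 26*a^2 + 9*a - 9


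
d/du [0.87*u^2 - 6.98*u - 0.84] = 1.74*u - 6.98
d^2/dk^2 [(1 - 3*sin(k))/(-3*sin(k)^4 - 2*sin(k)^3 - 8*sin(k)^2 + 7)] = (-243*sin(k)^9 - 54*sin(k)^8 + 270*sin(k)^7 + 288*sin(k)^6 - 1078*sin(k)^5 - 146*sin(k)^4 + 506*sin(k)^3 + 92*sin(k)^2 + 777*sin(k) - 112)/(3*sin(k)^4 + 2*sin(k)^3 + 8*sin(k)^2 - 7)^3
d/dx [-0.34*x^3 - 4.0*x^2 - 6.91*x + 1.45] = -1.02*x^2 - 8.0*x - 6.91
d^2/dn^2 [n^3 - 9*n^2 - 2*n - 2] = 6*n - 18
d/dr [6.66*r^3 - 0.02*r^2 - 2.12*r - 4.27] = 19.98*r^2 - 0.04*r - 2.12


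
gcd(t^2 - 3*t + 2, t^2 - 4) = t - 2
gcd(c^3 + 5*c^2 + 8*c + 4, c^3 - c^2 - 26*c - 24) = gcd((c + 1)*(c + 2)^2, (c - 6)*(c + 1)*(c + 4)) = c + 1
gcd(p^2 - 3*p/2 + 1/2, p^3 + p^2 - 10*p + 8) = p - 1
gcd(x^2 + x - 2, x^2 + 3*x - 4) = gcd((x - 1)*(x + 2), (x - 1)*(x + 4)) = x - 1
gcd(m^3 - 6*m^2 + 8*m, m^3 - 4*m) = m^2 - 2*m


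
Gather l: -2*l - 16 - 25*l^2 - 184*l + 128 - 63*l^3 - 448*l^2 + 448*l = -63*l^3 - 473*l^2 + 262*l + 112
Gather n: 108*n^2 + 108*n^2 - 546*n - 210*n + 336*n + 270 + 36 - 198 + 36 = 216*n^2 - 420*n + 144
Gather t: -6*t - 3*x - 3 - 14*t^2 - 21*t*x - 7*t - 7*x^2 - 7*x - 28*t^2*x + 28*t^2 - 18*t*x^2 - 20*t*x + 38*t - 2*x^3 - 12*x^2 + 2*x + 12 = t^2*(14 - 28*x) + t*(-18*x^2 - 41*x + 25) - 2*x^3 - 19*x^2 - 8*x + 9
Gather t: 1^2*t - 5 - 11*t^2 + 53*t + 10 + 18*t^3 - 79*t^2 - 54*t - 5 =18*t^3 - 90*t^2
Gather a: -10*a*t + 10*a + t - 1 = a*(10 - 10*t) + t - 1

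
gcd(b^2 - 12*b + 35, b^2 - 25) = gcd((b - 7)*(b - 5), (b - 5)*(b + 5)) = b - 5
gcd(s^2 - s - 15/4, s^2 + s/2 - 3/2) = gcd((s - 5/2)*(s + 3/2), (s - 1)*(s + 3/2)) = s + 3/2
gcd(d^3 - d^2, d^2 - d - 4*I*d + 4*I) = d - 1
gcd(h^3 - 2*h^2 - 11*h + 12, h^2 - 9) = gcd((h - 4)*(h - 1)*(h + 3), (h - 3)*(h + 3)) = h + 3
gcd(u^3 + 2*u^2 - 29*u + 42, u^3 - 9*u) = u - 3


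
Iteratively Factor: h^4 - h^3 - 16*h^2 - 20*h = (h)*(h^3 - h^2 - 16*h - 20) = h*(h + 2)*(h^2 - 3*h - 10) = h*(h - 5)*(h + 2)*(h + 2)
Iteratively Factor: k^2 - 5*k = (k - 5)*(k)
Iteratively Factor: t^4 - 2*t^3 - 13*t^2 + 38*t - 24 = (t + 4)*(t^3 - 6*t^2 + 11*t - 6) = (t - 2)*(t + 4)*(t^2 - 4*t + 3) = (t - 2)*(t - 1)*(t + 4)*(t - 3)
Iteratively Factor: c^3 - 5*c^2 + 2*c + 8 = (c + 1)*(c^2 - 6*c + 8) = (c - 2)*(c + 1)*(c - 4)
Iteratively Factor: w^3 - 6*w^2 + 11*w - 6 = (w - 3)*(w^2 - 3*w + 2) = (w - 3)*(w - 1)*(w - 2)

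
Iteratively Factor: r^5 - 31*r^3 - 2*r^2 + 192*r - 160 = (r - 5)*(r^4 + 5*r^3 - 6*r^2 - 32*r + 32) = (r - 5)*(r + 4)*(r^3 + r^2 - 10*r + 8) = (r - 5)*(r - 1)*(r + 4)*(r^2 + 2*r - 8) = (r - 5)*(r - 2)*(r - 1)*(r + 4)*(r + 4)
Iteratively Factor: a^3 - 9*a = (a + 3)*(a^2 - 3*a) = a*(a + 3)*(a - 3)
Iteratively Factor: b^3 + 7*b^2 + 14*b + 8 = (b + 1)*(b^2 + 6*b + 8) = (b + 1)*(b + 4)*(b + 2)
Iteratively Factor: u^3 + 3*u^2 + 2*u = (u + 1)*(u^2 + 2*u) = (u + 1)*(u + 2)*(u)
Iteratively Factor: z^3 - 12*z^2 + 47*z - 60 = (z - 5)*(z^2 - 7*z + 12) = (z - 5)*(z - 3)*(z - 4)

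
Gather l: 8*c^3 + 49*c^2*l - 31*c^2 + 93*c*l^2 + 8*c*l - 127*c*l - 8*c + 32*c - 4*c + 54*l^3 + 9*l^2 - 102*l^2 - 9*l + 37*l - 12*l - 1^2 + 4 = 8*c^3 - 31*c^2 + 20*c + 54*l^3 + l^2*(93*c - 93) + l*(49*c^2 - 119*c + 16) + 3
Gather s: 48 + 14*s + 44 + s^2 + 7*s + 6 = s^2 + 21*s + 98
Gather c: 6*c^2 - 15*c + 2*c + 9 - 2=6*c^2 - 13*c + 7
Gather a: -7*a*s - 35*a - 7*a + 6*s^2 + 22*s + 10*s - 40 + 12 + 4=a*(-7*s - 42) + 6*s^2 + 32*s - 24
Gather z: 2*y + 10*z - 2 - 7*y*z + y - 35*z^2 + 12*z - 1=3*y - 35*z^2 + z*(22 - 7*y) - 3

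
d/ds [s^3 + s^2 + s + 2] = 3*s^2 + 2*s + 1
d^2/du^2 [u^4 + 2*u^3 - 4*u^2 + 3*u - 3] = 12*u^2 + 12*u - 8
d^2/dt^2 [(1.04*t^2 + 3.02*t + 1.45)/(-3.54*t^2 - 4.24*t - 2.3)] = (-44.470896*t^3 - 58.2188400000001*t^2 + 16.94952*t + 19.37564)/(44.361864*t^6 + 159.401952*t^5 + 277.390152*t^4 + 283.357504*t^3 + 180.22524*t^2 + 67.2888*t + 12.167)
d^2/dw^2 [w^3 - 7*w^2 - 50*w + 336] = 6*w - 14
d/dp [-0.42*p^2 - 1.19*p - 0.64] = -0.84*p - 1.19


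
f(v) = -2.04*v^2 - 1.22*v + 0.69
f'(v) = -4.08*v - 1.22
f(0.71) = -1.20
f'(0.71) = -4.12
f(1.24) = -3.96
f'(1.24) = -6.28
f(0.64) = -0.93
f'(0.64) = -3.83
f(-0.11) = 0.80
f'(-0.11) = -0.77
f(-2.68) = -10.69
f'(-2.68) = 9.71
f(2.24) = -12.28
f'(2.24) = -10.36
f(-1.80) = -3.72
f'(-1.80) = 6.12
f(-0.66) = 0.61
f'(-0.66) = 1.47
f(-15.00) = -440.01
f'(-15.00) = 59.98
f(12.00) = -307.71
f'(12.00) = -50.18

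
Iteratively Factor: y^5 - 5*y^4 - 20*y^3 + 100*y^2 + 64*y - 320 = (y - 4)*(y^4 - y^3 - 24*y^2 + 4*y + 80) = (y - 4)*(y - 2)*(y^3 + y^2 - 22*y - 40) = (y - 4)*(y - 2)*(y + 2)*(y^2 - y - 20) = (y - 5)*(y - 4)*(y - 2)*(y + 2)*(y + 4)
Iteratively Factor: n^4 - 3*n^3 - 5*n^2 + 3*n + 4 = (n + 1)*(n^3 - 4*n^2 - n + 4) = (n - 4)*(n + 1)*(n^2 - 1) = (n - 4)*(n + 1)^2*(n - 1)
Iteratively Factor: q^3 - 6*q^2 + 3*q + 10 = (q - 2)*(q^2 - 4*q - 5) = (q - 2)*(q + 1)*(q - 5)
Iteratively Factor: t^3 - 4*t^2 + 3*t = (t)*(t^2 - 4*t + 3) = t*(t - 1)*(t - 3)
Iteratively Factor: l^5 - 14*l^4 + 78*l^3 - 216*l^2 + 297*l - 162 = (l - 3)*(l^4 - 11*l^3 + 45*l^2 - 81*l + 54) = (l - 3)^2*(l^3 - 8*l^2 + 21*l - 18) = (l - 3)^3*(l^2 - 5*l + 6) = (l - 3)^3*(l - 2)*(l - 3)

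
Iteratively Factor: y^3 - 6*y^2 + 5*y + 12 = (y - 3)*(y^2 - 3*y - 4) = (y - 3)*(y + 1)*(y - 4)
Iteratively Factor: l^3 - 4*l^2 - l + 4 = (l - 4)*(l^2 - 1) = (l - 4)*(l + 1)*(l - 1)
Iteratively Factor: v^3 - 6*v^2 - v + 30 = (v - 3)*(v^2 - 3*v - 10) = (v - 5)*(v - 3)*(v + 2)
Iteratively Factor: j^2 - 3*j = (j)*(j - 3)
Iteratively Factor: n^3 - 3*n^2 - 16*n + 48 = (n - 3)*(n^2 - 16) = (n - 4)*(n - 3)*(n + 4)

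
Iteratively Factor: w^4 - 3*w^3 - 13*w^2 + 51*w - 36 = (w + 4)*(w^3 - 7*w^2 + 15*w - 9) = (w - 3)*(w + 4)*(w^2 - 4*w + 3) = (w - 3)*(w - 1)*(w + 4)*(w - 3)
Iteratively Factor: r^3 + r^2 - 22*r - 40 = (r - 5)*(r^2 + 6*r + 8) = (r - 5)*(r + 2)*(r + 4)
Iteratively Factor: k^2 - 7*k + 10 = (k - 2)*(k - 5)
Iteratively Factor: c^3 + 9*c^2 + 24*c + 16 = (c + 4)*(c^2 + 5*c + 4) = (c + 4)^2*(c + 1)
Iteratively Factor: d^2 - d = (d)*(d - 1)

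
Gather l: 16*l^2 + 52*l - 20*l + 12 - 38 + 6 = 16*l^2 + 32*l - 20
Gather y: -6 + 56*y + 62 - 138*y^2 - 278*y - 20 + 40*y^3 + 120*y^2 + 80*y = 40*y^3 - 18*y^2 - 142*y + 36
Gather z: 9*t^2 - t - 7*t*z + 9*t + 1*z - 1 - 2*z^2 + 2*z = 9*t^2 + 8*t - 2*z^2 + z*(3 - 7*t) - 1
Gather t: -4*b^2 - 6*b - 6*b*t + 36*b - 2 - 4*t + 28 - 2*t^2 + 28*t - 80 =-4*b^2 + 30*b - 2*t^2 + t*(24 - 6*b) - 54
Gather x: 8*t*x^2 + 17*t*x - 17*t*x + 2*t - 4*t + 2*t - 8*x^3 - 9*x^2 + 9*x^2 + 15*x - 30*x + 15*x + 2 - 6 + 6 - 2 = 8*t*x^2 - 8*x^3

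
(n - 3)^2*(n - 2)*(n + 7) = n^4 - n^3 - 35*n^2 + 129*n - 126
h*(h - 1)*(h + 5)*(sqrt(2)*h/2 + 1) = sqrt(2)*h^4/2 + h^3 + 2*sqrt(2)*h^3 - 5*sqrt(2)*h^2/2 + 4*h^2 - 5*h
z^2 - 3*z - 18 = (z - 6)*(z + 3)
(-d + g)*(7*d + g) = -7*d^2 + 6*d*g + g^2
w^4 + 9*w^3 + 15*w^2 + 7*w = w*(w + 1)^2*(w + 7)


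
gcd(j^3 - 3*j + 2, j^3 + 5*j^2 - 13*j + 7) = j^2 - 2*j + 1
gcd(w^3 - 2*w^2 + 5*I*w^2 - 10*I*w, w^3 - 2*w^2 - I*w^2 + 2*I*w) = w^2 - 2*w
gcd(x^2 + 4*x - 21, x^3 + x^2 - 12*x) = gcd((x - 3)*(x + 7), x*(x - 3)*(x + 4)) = x - 3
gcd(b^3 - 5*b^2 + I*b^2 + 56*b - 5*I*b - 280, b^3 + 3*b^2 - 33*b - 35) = b - 5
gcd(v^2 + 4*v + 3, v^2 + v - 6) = v + 3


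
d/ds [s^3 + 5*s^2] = s*(3*s + 10)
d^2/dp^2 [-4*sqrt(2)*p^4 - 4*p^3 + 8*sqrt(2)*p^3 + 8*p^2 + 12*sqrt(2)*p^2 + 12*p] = -48*sqrt(2)*p^2 - 24*p + 48*sqrt(2)*p + 16 + 24*sqrt(2)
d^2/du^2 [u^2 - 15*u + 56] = 2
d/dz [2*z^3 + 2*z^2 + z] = 6*z^2 + 4*z + 1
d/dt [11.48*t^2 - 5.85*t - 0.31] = 22.96*t - 5.85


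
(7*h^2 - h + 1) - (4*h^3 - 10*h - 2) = -4*h^3 + 7*h^2 + 9*h + 3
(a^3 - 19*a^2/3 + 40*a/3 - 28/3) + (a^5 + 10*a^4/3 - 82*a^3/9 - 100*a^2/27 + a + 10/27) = a^5 + 10*a^4/3 - 73*a^3/9 - 271*a^2/27 + 43*a/3 - 242/27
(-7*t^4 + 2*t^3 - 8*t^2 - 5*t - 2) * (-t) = 7*t^5 - 2*t^4 + 8*t^3 + 5*t^2 + 2*t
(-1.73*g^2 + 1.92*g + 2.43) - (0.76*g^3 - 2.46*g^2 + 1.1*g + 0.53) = -0.76*g^3 + 0.73*g^2 + 0.82*g + 1.9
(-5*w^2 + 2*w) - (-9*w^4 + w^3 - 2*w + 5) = 9*w^4 - w^3 - 5*w^2 + 4*w - 5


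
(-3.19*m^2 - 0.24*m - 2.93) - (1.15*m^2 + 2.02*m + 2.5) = -4.34*m^2 - 2.26*m - 5.43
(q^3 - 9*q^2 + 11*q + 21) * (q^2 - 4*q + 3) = q^5 - 13*q^4 + 50*q^3 - 50*q^2 - 51*q + 63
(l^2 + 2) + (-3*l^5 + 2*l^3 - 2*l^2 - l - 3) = -3*l^5 + 2*l^3 - l^2 - l - 1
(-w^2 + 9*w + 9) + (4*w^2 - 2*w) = 3*w^2 + 7*w + 9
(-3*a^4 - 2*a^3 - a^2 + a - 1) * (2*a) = -6*a^5 - 4*a^4 - 2*a^3 + 2*a^2 - 2*a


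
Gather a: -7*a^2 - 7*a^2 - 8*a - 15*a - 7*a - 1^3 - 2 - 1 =-14*a^2 - 30*a - 4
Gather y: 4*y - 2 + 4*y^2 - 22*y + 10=4*y^2 - 18*y + 8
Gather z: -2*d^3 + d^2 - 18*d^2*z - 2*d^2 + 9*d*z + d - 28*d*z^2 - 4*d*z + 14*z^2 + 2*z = -2*d^3 - d^2 + d + z^2*(14 - 28*d) + z*(-18*d^2 + 5*d + 2)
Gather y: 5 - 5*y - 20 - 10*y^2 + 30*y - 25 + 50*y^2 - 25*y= 40*y^2 - 40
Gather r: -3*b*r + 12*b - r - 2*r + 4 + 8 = 12*b + r*(-3*b - 3) + 12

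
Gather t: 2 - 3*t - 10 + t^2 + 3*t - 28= t^2 - 36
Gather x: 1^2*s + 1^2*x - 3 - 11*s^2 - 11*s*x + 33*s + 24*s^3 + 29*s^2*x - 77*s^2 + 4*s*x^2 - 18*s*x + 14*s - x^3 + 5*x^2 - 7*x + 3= 24*s^3 - 88*s^2 + 48*s - x^3 + x^2*(4*s + 5) + x*(29*s^2 - 29*s - 6)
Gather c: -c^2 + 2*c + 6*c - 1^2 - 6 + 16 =-c^2 + 8*c + 9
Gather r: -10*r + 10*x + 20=-10*r + 10*x + 20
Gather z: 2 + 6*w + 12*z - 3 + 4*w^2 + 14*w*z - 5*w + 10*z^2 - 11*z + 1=4*w^2 + w + 10*z^2 + z*(14*w + 1)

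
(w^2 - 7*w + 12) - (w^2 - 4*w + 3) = 9 - 3*w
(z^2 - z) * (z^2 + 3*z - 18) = z^4 + 2*z^3 - 21*z^2 + 18*z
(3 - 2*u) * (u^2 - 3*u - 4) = -2*u^3 + 9*u^2 - u - 12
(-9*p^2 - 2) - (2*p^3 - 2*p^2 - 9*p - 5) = -2*p^3 - 7*p^2 + 9*p + 3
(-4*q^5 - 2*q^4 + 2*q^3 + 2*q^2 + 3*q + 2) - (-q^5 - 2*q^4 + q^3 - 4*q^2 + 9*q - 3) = -3*q^5 + q^3 + 6*q^2 - 6*q + 5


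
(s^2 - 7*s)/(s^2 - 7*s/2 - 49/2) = 2*s/(2*s + 7)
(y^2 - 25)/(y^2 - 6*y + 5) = (y + 5)/(y - 1)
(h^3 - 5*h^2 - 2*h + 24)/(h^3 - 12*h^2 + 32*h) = (h^2 - h - 6)/(h*(h - 8))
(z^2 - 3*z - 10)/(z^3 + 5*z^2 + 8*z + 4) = (z - 5)/(z^2 + 3*z + 2)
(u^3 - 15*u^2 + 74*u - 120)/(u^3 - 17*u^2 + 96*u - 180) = (u - 4)/(u - 6)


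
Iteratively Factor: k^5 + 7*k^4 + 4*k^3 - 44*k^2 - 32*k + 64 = (k + 2)*(k^4 + 5*k^3 - 6*k^2 - 32*k + 32) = (k + 2)*(k + 4)*(k^3 + k^2 - 10*k + 8) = (k - 1)*(k + 2)*(k + 4)*(k^2 + 2*k - 8) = (k - 2)*(k - 1)*(k + 2)*(k + 4)*(k + 4)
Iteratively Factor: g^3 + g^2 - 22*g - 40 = (g + 2)*(g^2 - g - 20) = (g + 2)*(g + 4)*(g - 5)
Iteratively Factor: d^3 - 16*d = (d)*(d^2 - 16) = d*(d + 4)*(d - 4)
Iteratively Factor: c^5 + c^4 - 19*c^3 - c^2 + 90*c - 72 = (c + 3)*(c^4 - 2*c^3 - 13*c^2 + 38*c - 24) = (c + 3)*(c + 4)*(c^3 - 6*c^2 + 11*c - 6) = (c - 2)*(c + 3)*(c + 4)*(c^2 - 4*c + 3) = (c - 3)*(c - 2)*(c + 3)*(c + 4)*(c - 1)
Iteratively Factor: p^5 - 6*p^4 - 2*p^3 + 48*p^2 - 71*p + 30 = (p - 1)*(p^4 - 5*p^3 - 7*p^2 + 41*p - 30) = (p - 1)*(p + 3)*(p^3 - 8*p^2 + 17*p - 10) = (p - 5)*(p - 1)*(p + 3)*(p^2 - 3*p + 2) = (p - 5)*(p - 2)*(p - 1)*(p + 3)*(p - 1)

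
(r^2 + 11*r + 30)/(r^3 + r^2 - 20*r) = (r + 6)/(r*(r - 4))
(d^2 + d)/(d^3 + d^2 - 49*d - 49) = d/(d^2 - 49)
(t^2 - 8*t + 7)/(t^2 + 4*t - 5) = (t - 7)/(t + 5)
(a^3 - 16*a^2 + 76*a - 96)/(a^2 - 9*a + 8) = (a^2 - 8*a + 12)/(a - 1)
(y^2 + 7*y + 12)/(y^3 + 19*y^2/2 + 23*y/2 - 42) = 2*(y + 3)/(2*y^2 + 11*y - 21)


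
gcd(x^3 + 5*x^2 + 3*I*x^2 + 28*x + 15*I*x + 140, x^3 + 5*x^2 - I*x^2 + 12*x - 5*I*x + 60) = x^2 + x*(5 - 4*I) - 20*I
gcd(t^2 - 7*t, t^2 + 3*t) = t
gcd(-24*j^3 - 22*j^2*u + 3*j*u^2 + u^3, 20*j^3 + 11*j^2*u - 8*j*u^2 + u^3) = -4*j^2 - 3*j*u + u^2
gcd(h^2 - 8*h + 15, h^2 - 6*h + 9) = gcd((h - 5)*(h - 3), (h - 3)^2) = h - 3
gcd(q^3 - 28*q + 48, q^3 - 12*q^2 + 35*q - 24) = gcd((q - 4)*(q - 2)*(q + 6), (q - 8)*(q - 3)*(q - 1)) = 1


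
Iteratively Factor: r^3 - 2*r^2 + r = (r - 1)*(r^2 - r) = (r - 1)^2*(r)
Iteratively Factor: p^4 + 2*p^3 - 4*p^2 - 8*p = (p - 2)*(p^3 + 4*p^2 + 4*p) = (p - 2)*(p + 2)*(p^2 + 2*p) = (p - 2)*(p + 2)^2*(p)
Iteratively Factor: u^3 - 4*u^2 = (u)*(u^2 - 4*u) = u^2*(u - 4)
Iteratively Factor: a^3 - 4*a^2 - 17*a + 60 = (a - 3)*(a^2 - a - 20) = (a - 3)*(a + 4)*(a - 5)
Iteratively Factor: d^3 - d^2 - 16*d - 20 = (d + 2)*(d^2 - 3*d - 10) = (d - 5)*(d + 2)*(d + 2)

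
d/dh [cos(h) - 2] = -sin(h)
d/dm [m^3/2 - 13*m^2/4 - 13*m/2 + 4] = 3*m^2/2 - 13*m/2 - 13/2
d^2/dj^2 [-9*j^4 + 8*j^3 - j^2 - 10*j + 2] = -108*j^2 + 48*j - 2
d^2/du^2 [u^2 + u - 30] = 2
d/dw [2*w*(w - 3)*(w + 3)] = 6*w^2 - 18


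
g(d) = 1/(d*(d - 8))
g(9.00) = 0.11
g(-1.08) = 0.10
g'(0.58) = 0.37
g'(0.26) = 1.85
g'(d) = -1/(d*(d - 8)^2) - 1/(d^2*(d - 8)) = 2*(4 - d)/(d^2*(d^2 - 16*d + 64))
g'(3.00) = 0.01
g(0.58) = -0.23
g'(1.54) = 0.05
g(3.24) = -0.06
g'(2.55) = 0.02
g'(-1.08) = 0.11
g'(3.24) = 0.01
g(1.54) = -0.10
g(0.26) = -0.50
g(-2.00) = 0.05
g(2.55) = -0.07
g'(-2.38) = 0.02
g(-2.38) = 0.04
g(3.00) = -0.07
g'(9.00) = -0.12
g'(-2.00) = 0.03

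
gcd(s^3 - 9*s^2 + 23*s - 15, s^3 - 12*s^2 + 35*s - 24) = s^2 - 4*s + 3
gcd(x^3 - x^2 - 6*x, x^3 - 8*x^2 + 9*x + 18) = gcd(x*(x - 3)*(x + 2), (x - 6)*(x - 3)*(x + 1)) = x - 3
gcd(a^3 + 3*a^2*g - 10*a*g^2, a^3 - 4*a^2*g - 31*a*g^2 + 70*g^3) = a^2 + 3*a*g - 10*g^2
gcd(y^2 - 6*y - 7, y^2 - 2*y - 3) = y + 1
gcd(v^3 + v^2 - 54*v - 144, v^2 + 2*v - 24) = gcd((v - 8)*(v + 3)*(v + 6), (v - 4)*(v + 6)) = v + 6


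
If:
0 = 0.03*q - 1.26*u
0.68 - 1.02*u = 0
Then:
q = 28.00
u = 0.67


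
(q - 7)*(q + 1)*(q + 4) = q^3 - 2*q^2 - 31*q - 28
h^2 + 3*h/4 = h*(h + 3/4)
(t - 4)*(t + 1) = t^2 - 3*t - 4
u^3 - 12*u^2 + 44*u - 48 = (u - 6)*(u - 4)*(u - 2)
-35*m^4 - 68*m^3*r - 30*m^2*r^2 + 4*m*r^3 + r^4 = (-5*m + r)*(m + r)^2*(7*m + r)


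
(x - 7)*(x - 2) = x^2 - 9*x + 14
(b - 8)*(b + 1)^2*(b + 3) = b^4 - 3*b^3 - 33*b^2 - 53*b - 24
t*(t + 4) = t^2 + 4*t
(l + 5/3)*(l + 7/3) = l^2 + 4*l + 35/9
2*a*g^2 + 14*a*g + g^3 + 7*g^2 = g*(2*a + g)*(g + 7)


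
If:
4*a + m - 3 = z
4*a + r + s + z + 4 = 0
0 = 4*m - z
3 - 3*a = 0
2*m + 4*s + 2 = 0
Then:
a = 1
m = 1/3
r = -26/3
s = -2/3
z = 4/3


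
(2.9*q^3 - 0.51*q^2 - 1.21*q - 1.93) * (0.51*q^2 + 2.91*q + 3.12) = 1.479*q^5 + 8.1789*q^4 + 6.9468*q^3 - 6.0966*q^2 - 9.3915*q - 6.0216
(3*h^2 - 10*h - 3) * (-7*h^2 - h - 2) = -21*h^4 + 67*h^3 + 25*h^2 + 23*h + 6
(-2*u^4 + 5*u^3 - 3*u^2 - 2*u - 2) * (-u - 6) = 2*u^5 + 7*u^4 - 27*u^3 + 20*u^2 + 14*u + 12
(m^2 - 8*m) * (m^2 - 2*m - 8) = m^4 - 10*m^3 + 8*m^2 + 64*m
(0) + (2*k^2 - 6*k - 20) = 2*k^2 - 6*k - 20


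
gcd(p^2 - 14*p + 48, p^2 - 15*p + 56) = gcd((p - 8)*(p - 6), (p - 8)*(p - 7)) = p - 8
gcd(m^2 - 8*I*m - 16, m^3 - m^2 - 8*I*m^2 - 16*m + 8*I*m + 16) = m^2 - 8*I*m - 16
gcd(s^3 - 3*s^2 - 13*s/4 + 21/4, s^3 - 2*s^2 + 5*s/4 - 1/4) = s - 1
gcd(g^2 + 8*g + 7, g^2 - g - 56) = g + 7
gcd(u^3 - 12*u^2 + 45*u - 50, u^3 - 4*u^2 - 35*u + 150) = u^2 - 10*u + 25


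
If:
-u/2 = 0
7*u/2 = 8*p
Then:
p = 0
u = 0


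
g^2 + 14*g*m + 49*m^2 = (g + 7*m)^2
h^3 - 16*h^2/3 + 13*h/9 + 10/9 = (h - 5)*(h - 2/3)*(h + 1/3)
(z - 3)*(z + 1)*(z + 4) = z^3 + 2*z^2 - 11*z - 12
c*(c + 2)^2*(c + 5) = c^4 + 9*c^3 + 24*c^2 + 20*c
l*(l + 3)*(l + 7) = l^3 + 10*l^2 + 21*l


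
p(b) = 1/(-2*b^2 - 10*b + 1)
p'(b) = (4*b + 10)/(-2*b^2 - 10*b + 1)^2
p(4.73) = -0.01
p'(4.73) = 0.00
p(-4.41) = 0.16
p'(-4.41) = -0.20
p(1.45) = -0.06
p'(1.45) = 0.05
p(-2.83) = 0.08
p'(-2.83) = -0.01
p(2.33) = -0.03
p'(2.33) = 0.02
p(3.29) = -0.02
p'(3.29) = 0.01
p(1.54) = -0.05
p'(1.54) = 0.04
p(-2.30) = 0.07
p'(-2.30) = 0.00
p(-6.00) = -0.09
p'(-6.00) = -0.12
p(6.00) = -0.00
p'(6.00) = 0.00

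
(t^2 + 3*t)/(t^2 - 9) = t/(t - 3)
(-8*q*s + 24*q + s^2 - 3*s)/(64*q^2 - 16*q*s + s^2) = (3 - s)/(8*q - s)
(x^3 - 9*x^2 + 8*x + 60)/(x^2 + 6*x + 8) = (x^2 - 11*x + 30)/(x + 4)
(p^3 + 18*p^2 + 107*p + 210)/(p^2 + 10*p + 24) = (p^2 + 12*p + 35)/(p + 4)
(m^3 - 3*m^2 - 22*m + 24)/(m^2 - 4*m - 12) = (m^2 + 3*m - 4)/(m + 2)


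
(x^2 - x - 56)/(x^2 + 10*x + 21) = (x - 8)/(x + 3)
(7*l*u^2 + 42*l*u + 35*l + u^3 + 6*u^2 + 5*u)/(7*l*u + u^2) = u + 6 + 5/u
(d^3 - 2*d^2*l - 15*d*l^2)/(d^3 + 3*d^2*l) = (d - 5*l)/d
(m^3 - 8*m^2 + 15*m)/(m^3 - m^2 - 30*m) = (-m^2 + 8*m - 15)/(-m^2 + m + 30)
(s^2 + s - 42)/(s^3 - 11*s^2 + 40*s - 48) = (s^2 + s - 42)/(s^3 - 11*s^2 + 40*s - 48)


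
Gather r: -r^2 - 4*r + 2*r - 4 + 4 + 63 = -r^2 - 2*r + 63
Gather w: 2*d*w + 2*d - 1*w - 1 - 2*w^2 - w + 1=2*d - 2*w^2 + w*(2*d - 2)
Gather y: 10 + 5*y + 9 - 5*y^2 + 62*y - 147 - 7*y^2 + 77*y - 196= -12*y^2 + 144*y - 324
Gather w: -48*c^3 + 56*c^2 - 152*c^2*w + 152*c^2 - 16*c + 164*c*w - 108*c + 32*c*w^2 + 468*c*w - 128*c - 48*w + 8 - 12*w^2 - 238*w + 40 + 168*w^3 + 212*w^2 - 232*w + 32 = -48*c^3 + 208*c^2 - 252*c + 168*w^3 + w^2*(32*c + 200) + w*(-152*c^2 + 632*c - 518) + 80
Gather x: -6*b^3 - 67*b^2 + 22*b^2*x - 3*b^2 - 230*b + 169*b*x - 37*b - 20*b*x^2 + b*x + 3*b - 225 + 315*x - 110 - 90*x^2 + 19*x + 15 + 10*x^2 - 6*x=-6*b^3 - 70*b^2 - 264*b + x^2*(-20*b - 80) + x*(22*b^2 + 170*b + 328) - 320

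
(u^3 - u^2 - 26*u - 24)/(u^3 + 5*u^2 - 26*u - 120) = (u^2 - 5*u - 6)/(u^2 + u - 30)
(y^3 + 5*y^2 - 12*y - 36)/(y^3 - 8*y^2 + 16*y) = (y^3 + 5*y^2 - 12*y - 36)/(y*(y^2 - 8*y + 16))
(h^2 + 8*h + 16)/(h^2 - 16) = (h + 4)/(h - 4)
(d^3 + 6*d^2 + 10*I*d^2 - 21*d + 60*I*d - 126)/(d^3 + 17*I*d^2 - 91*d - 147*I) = (d + 6)/(d + 7*I)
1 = 1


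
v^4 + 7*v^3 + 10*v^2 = v^2*(v + 2)*(v + 5)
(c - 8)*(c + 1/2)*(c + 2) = c^3 - 11*c^2/2 - 19*c - 8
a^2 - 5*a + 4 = (a - 4)*(a - 1)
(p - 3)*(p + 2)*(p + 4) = p^3 + 3*p^2 - 10*p - 24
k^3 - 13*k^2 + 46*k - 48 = (k - 8)*(k - 3)*(k - 2)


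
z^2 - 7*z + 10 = (z - 5)*(z - 2)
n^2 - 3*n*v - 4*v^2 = (n - 4*v)*(n + v)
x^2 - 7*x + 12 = (x - 4)*(x - 3)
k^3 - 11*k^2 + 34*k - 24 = (k - 6)*(k - 4)*(k - 1)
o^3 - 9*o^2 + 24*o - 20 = (o - 5)*(o - 2)^2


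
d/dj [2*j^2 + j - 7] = 4*j + 1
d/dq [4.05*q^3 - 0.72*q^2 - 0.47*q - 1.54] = 12.15*q^2 - 1.44*q - 0.47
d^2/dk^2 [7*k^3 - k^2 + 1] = 42*k - 2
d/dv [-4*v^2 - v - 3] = -8*v - 1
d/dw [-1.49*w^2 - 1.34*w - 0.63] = -2.98*w - 1.34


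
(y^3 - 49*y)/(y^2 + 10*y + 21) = y*(y - 7)/(y + 3)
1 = 1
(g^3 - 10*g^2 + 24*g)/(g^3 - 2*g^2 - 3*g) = (-g^2 + 10*g - 24)/(-g^2 + 2*g + 3)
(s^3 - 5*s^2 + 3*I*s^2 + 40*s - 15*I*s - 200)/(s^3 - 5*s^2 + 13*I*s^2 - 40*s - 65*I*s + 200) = (s - 5*I)/(s + 5*I)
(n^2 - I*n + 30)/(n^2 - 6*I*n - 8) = (-n^2 + I*n - 30)/(-n^2 + 6*I*n + 8)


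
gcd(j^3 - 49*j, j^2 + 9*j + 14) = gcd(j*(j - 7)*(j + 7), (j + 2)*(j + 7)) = j + 7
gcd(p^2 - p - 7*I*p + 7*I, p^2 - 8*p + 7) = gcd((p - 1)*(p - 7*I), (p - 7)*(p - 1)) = p - 1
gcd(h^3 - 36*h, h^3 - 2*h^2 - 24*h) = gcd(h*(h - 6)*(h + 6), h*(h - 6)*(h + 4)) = h^2 - 6*h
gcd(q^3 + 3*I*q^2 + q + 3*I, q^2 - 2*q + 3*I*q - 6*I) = q + 3*I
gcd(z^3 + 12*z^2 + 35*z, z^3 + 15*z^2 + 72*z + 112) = z + 7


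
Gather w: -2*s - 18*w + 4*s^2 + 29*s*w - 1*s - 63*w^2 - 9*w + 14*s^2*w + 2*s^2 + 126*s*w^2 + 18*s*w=6*s^2 - 3*s + w^2*(126*s - 63) + w*(14*s^2 + 47*s - 27)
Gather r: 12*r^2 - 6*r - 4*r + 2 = 12*r^2 - 10*r + 2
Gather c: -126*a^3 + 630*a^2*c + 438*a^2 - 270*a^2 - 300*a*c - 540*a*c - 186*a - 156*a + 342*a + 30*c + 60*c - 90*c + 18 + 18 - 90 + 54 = -126*a^3 + 168*a^2 + c*(630*a^2 - 840*a)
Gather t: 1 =1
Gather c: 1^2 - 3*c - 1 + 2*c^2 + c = 2*c^2 - 2*c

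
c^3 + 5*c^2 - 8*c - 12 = (c - 2)*(c + 1)*(c + 6)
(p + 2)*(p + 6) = p^2 + 8*p + 12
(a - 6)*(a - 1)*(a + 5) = a^3 - 2*a^2 - 29*a + 30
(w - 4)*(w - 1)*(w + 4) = w^3 - w^2 - 16*w + 16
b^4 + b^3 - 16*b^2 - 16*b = b*(b - 4)*(b + 1)*(b + 4)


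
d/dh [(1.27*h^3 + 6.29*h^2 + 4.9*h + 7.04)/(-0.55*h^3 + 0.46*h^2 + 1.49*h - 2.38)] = (4.0437*h^4 + 9.1746*h^3 + 9.6663*h^2 - 36.4172*h - 22.1516)/(0.3025*h^6 - 0.506*h^5 - 1.4274*h^4 + 3.9888*h^3 + 0.0305*h^2 - 7.0924*h + 5.6644)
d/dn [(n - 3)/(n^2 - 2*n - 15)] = (n^2 - 2*n - 2*(n - 3)*(n - 1) - 15)/(-n^2 + 2*n + 15)^2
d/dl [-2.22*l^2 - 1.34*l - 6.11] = -4.44*l - 1.34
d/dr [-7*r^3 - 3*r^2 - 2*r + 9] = -21*r^2 - 6*r - 2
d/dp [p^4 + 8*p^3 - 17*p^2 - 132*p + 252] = 4*p^3 + 24*p^2 - 34*p - 132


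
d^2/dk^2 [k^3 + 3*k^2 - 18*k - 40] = 6*k + 6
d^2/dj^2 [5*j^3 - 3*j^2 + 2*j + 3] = 30*j - 6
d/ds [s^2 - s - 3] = 2*s - 1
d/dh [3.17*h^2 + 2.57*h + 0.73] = 6.34*h + 2.57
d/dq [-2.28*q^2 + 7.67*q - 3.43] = 7.67 - 4.56*q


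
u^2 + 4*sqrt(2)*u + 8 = (u + 2*sqrt(2))^2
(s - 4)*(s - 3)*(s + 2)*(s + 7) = s^4 + 2*s^3 - 37*s^2 + 10*s + 168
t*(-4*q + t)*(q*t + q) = -4*q^2*t^2 - 4*q^2*t + q*t^3 + q*t^2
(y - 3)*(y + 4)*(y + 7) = y^3 + 8*y^2 - 5*y - 84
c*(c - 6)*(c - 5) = c^3 - 11*c^2 + 30*c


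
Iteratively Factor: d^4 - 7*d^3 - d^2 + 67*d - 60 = (d - 5)*(d^3 - 2*d^2 - 11*d + 12) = (d - 5)*(d - 1)*(d^2 - d - 12) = (d - 5)*(d - 1)*(d + 3)*(d - 4)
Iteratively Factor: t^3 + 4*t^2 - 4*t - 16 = (t + 4)*(t^2 - 4) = (t - 2)*(t + 4)*(t + 2)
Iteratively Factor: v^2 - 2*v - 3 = (v - 3)*(v + 1)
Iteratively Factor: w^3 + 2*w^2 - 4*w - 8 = (w - 2)*(w^2 + 4*w + 4) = (w - 2)*(w + 2)*(w + 2)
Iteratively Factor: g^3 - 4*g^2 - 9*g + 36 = (g - 4)*(g^2 - 9) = (g - 4)*(g - 3)*(g + 3)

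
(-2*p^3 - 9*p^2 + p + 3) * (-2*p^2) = 4*p^5 + 18*p^4 - 2*p^3 - 6*p^2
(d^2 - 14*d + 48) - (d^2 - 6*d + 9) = 39 - 8*d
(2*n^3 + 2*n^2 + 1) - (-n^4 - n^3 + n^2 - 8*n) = n^4 + 3*n^3 + n^2 + 8*n + 1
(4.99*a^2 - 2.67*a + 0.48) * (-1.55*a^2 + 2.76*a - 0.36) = -7.7345*a^4 + 17.9109*a^3 - 9.9096*a^2 + 2.286*a - 0.1728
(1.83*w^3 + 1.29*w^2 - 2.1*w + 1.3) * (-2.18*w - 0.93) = -3.9894*w^4 - 4.5141*w^3 + 3.3783*w^2 - 0.881*w - 1.209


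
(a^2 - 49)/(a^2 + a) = (a^2 - 49)/(a*(a + 1))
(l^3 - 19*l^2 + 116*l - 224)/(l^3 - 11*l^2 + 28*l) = (l - 8)/l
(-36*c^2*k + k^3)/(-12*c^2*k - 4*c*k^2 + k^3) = (6*c + k)/(2*c + k)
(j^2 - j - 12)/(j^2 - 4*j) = (j + 3)/j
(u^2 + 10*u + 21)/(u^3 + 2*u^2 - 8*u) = (u^2 + 10*u + 21)/(u*(u^2 + 2*u - 8))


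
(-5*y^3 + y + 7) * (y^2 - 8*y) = -5*y^5 + 40*y^4 + y^3 - y^2 - 56*y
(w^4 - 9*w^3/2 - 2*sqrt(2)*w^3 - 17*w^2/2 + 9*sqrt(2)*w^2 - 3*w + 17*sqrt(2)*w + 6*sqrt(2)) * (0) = 0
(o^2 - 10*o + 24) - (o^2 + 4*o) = 24 - 14*o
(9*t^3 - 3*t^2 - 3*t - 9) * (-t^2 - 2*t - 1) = -9*t^5 - 15*t^4 + 18*t^2 + 21*t + 9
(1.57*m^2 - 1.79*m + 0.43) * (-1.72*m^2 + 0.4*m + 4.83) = -2.7004*m^4 + 3.7068*m^3 + 6.1275*m^2 - 8.4737*m + 2.0769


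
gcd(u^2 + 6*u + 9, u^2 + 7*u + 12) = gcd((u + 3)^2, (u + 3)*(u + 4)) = u + 3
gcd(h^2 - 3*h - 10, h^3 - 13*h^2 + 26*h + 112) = h + 2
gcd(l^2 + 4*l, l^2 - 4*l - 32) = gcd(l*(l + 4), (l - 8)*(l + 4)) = l + 4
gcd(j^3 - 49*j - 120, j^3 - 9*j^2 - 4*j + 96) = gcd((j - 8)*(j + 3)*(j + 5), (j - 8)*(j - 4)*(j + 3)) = j^2 - 5*j - 24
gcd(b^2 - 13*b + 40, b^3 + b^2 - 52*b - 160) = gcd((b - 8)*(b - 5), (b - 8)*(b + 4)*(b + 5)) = b - 8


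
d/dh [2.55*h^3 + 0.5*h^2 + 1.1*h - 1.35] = 7.65*h^2 + 1.0*h + 1.1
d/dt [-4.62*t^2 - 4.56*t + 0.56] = -9.24*t - 4.56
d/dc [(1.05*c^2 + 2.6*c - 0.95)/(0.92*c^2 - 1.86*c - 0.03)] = (-4.345*c^2 + 1.685*c - 1.845)/(0.8464*c^4 - 3.4224*c^3 + 3.4044*c^2 + 0.1116*c + 0.0009)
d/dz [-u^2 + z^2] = 2*z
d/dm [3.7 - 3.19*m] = -3.19000000000000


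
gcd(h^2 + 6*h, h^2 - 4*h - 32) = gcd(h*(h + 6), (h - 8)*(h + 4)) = 1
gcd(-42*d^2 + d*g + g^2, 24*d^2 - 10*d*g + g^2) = 6*d - g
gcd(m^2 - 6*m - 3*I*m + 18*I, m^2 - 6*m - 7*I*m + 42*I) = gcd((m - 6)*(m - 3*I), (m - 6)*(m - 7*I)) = m - 6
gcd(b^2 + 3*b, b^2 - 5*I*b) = b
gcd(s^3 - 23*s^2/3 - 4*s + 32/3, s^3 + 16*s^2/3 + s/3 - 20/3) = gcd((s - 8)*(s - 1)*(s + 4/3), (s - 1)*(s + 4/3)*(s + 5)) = s^2 + s/3 - 4/3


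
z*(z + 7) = z^2 + 7*z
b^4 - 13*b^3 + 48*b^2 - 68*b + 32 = (b - 8)*(b - 2)^2*(b - 1)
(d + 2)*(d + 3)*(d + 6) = d^3 + 11*d^2 + 36*d + 36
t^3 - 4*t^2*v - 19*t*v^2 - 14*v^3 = (t - 7*v)*(t + v)*(t + 2*v)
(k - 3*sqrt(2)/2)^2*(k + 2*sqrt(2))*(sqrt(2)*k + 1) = sqrt(2)*k^4 - k^3 - 17*sqrt(2)*k^2/2 + 21*k/2 + 9*sqrt(2)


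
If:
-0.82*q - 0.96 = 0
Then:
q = -1.17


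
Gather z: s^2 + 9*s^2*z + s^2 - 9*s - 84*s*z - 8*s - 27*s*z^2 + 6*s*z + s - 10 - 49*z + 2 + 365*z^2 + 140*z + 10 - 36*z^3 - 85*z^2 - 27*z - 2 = 2*s^2 - 16*s - 36*z^3 + z^2*(280 - 27*s) + z*(9*s^2 - 78*s + 64)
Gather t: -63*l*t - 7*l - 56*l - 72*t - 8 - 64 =-63*l + t*(-63*l - 72) - 72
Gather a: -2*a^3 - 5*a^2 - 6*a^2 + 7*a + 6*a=-2*a^3 - 11*a^2 + 13*a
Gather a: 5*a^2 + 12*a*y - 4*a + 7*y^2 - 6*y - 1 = 5*a^2 + a*(12*y - 4) + 7*y^2 - 6*y - 1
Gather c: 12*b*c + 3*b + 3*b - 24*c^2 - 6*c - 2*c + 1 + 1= 6*b - 24*c^2 + c*(12*b - 8) + 2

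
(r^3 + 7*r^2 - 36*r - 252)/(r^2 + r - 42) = r + 6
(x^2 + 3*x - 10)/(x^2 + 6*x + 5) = (x - 2)/(x + 1)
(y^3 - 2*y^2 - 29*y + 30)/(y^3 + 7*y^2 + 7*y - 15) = (y - 6)/(y + 3)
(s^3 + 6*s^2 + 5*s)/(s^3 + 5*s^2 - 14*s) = (s^2 + 6*s + 5)/(s^2 + 5*s - 14)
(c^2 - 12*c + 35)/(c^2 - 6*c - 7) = (c - 5)/(c + 1)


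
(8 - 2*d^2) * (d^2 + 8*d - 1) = -2*d^4 - 16*d^3 + 10*d^2 + 64*d - 8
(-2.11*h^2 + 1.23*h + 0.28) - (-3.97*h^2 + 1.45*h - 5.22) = 1.86*h^2 - 0.22*h + 5.5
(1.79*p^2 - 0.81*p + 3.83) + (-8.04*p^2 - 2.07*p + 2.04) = -6.25*p^2 - 2.88*p + 5.87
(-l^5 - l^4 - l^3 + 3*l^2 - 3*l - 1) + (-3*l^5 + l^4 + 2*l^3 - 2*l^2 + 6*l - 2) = -4*l^5 + l^3 + l^2 + 3*l - 3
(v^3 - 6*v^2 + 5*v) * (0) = 0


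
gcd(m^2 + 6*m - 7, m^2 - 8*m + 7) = m - 1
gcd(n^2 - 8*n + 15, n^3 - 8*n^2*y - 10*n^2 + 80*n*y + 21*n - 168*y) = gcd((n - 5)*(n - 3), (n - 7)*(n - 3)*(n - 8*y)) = n - 3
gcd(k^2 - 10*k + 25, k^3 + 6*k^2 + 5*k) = 1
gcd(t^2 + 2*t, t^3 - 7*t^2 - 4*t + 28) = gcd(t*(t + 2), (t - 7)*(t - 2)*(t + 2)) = t + 2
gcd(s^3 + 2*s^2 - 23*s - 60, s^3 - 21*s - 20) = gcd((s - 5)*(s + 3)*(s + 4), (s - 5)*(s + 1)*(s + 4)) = s^2 - s - 20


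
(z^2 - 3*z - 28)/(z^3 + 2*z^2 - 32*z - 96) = (z - 7)/(z^2 - 2*z - 24)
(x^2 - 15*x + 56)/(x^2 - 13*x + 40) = (x - 7)/(x - 5)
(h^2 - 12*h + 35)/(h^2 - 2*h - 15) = (h - 7)/(h + 3)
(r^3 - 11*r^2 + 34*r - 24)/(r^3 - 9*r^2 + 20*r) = (r^2 - 7*r + 6)/(r*(r - 5))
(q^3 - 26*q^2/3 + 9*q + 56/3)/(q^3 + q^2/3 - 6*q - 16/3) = (q - 7)/(q + 2)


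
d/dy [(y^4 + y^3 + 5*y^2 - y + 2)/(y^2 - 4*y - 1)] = (2*y^5 - 11*y^4 - 12*y^3 - 22*y^2 - 14*y + 9)/(y^4 - 8*y^3 + 14*y^2 + 8*y + 1)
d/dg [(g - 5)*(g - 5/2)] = 2*g - 15/2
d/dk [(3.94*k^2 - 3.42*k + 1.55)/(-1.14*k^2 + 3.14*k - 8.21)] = (8.4728*k^2 - 61.1608*k + 23.2112)/(1.2996*k^4 - 7.1592*k^3 + 28.5784*k^2 - 51.5588*k + 67.4041)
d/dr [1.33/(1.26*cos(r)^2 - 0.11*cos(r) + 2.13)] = (3.3516*cos(r) - 0.1463)*sin(r)/(1.26*cos(r)^2 - 0.11*cos(r) + 2.13)^2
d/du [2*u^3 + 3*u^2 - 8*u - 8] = 6*u^2 + 6*u - 8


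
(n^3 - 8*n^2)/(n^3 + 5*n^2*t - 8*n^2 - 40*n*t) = n/(n + 5*t)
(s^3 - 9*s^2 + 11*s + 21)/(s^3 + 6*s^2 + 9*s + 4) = (s^2 - 10*s + 21)/(s^2 + 5*s + 4)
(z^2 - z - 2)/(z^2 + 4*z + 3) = (z - 2)/(z + 3)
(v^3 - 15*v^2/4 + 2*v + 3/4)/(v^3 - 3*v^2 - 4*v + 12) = (4*v^2 - 3*v - 1)/(4*(v^2 - 4))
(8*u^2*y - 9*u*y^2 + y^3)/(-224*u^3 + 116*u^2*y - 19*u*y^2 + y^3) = y*(-u + y)/(28*u^2 - 11*u*y + y^2)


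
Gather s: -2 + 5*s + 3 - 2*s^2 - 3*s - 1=-2*s^2 + 2*s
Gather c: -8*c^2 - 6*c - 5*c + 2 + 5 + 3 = -8*c^2 - 11*c + 10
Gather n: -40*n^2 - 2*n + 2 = -40*n^2 - 2*n + 2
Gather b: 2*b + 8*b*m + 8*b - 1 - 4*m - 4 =b*(8*m + 10) - 4*m - 5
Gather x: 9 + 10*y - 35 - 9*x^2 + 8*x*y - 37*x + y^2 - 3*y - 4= -9*x^2 + x*(8*y - 37) + y^2 + 7*y - 30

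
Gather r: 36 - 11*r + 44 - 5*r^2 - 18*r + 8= -5*r^2 - 29*r + 88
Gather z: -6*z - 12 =-6*z - 12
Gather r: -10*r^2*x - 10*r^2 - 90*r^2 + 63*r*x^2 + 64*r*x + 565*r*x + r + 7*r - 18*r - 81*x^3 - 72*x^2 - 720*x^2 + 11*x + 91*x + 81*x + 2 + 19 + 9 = r^2*(-10*x - 100) + r*(63*x^2 + 629*x - 10) - 81*x^3 - 792*x^2 + 183*x + 30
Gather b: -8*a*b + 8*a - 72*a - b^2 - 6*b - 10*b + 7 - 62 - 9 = -64*a - b^2 + b*(-8*a - 16) - 64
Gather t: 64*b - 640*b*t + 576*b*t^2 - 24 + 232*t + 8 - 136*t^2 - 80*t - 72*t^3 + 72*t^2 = 64*b - 72*t^3 + t^2*(576*b - 64) + t*(152 - 640*b) - 16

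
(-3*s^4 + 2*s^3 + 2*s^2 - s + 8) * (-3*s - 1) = 9*s^5 - 3*s^4 - 8*s^3 + s^2 - 23*s - 8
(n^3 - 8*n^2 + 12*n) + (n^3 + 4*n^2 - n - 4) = 2*n^3 - 4*n^2 + 11*n - 4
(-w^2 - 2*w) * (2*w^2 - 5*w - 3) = -2*w^4 + w^3 + 13*w^2 + 6*w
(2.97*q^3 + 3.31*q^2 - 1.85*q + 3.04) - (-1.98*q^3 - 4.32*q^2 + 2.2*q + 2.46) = 4.95*q^3 + 7.63*q^2 - 4.05*q + 0.58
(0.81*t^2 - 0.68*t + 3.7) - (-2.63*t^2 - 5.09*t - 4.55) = 3.44*t^2 + 4.41*t + 8.25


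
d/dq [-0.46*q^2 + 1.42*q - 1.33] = 1.42 - 0.92*q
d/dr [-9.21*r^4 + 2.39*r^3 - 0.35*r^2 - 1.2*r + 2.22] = -36.84*r^3 + 7.17*r^2 - 0.7*r - 1.2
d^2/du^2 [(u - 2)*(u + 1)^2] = 6*u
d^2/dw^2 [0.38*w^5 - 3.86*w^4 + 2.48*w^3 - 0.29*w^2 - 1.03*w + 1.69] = 7.6*w^3 - 46.32*w^2 + 14.88*w - 0.58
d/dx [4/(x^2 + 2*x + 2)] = 8*(-x - 1)/(x^2 + 2*x + 2)^2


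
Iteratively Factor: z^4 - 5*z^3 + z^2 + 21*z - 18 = (z - 3)*(z^3 - 2*z^2 - 5*z + 6) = (z - 3)*(z - 1)*(z^2 - z - 6) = (z - 3)^2*(z - 1)*(z + 2)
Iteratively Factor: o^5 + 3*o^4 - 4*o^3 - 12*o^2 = (o - 2)*(o^4 + 5*o^3 + 6*o^2) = (o - 2)*(o + 2)*(o^3 + 3*o^2) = o*(o - 2)*(o + 2)*(o^2 + 3*o) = o^2*(o - 2)*(o + 2)*(o + 3)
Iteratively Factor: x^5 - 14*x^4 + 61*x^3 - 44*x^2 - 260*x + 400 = (x + 2)*(x^4 - 16*x^3 + 93*x^2 - 230*x + 200) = (x - 5)*(x + 2)*(x^3 - 11*x^2 + 38*x - 40) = (x - 5)*(x - 4)*(x + 2)*(x^2 - 7*x + 10) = (x - 5)*(x - 4)*(x - 2)*(x + 2)*(x - 5)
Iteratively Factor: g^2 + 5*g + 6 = (g + 3)*(g + 2)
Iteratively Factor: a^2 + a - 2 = (a + 2)*(a - 1)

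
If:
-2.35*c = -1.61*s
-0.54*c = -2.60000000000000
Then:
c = 4.81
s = 7.03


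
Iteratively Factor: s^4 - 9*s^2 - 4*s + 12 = (s + 2)*(s^3 - 2*s^2 - 5*s + 6) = (s - 3)*(s + 2)*(s^2 + s - 2) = (s - 3)*(s + 2)^2*(s - 1)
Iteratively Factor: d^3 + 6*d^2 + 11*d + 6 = (d + 1)*(d^2 + 5*d + 6) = (d + 1)*(d + 3)*(d + 2)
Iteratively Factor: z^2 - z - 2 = (z + 1)*(z - 2)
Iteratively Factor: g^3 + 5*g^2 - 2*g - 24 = (g + 4)*(g^2 + g - 6) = (g - 2)*(g + 4)*(g + 3)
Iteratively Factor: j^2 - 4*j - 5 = (j - 5)*(j + 1)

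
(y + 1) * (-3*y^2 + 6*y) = -3*y^3 + 3*y^2 + 6*y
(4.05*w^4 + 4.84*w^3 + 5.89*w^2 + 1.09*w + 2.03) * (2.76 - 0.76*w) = -3.078*w^5 + 7.4996*w^4 + 8.882*w^3 + 15.428*w^2 + 1.4656*w + 5.6028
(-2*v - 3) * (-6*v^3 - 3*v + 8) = 12*v^4 + 18*v^3 + 6*v^2 - 7*v - 24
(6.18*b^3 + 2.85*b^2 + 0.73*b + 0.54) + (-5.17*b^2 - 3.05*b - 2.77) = 6.18*b^3 - 2.32*b^2 - 2.32*b - 2.23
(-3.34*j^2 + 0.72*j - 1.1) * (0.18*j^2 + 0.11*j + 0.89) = -0.6012*j^4 - 0.2378*j^3 - 3.0914*j^2 + 0.5198*j - 0.979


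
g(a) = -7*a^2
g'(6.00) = -84.00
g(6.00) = -252.00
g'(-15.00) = 210.00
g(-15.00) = -1575.00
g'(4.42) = -61.88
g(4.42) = -136.75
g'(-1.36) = 19.04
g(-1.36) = -12.95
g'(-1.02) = 14.28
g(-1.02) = -7.28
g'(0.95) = -13.30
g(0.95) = -6.32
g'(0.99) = -13.86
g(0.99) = -6.86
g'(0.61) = -8.54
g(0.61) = -2.60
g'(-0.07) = 0.98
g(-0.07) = -0.03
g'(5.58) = -78.12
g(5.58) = -217.95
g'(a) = -14*a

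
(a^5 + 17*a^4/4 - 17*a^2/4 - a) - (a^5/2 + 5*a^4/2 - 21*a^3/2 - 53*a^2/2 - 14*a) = a^5/2 + 7*a^4/4 + 21*a^3/2 + 89*a^2/4 + 13*a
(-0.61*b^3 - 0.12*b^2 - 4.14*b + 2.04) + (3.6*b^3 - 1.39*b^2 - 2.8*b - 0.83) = 2.99*b^3 - 1.51*b^2 - 6.94*b + 1.21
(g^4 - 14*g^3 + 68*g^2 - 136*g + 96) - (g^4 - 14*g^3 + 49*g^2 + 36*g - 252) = 19*g^2 - 172*g + 348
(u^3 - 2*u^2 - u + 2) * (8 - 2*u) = -2*u^4 + 12*u^3 - 14*u^2 - 12*u + 16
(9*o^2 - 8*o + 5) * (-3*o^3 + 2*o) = -27*o^5 + 24*o^4 + 3*o^3 - 16*o^2 + 10*o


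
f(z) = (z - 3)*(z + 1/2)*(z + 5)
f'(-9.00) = 184.00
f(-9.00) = -408.00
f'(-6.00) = 64.00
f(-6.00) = -49.50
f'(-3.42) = 3.99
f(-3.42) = 29.62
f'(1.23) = -3.31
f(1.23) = -19.08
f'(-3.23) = 1.15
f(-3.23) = 30.10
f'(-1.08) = -15.90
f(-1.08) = 9.28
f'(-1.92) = -12.54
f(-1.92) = 21.52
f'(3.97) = 53.13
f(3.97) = 38.89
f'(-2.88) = -3.52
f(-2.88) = 29.67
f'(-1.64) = -14.13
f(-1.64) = 17.77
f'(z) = (z - 3)*(z + 1/2) + (z - 3)*(z + 5) + (z + 1/2)*(z + 5)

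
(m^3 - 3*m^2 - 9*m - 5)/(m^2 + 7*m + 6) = (m^2 - 4*m - 5)/(m + 6)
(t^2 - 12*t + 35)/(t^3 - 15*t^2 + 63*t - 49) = (t - 5)/(t^2 - 8*t + 7)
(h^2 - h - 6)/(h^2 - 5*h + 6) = (h + 2)/(h - 2)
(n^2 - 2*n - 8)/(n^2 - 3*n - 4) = (n + 2)/(n + 1)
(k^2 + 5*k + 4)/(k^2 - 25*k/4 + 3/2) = 4*(k^2 + 5*k + 4)/(4*k^2 - 25*k + 6)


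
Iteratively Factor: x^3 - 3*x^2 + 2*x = (x - 1)*(x^2 - 2*x) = x*(x - 1)*(x - 2)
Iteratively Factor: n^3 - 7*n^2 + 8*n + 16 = (n - 4)*(n^2 - 3*n - 4) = (n - 4)^2*(n + 1)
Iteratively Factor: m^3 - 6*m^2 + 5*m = (m - 5)*(m^2 - m) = (m - 5)*(m - 1)*(m)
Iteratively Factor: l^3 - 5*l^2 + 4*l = (l - 1)*(l^2 - 4*l) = l*(l - 1)*(l - 4)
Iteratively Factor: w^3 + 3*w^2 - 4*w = (w - 1)*(w^2 + 4*w) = w*(w - 1)*(w + 4)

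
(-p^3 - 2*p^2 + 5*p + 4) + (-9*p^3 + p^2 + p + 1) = -10*p^3 - p^2 + 6*p + 5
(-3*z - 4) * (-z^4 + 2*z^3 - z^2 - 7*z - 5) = 3*z^5 - 2*z^4 - 5*z^3 + 25*z^2 + 43*z + 20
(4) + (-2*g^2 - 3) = 1 - 2*g^2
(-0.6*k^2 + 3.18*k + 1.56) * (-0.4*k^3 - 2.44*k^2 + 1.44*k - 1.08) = 0.24*k^5 + 0.192*k^4 - 9.2472*k^3 + 1.4208*k^2 - 1.188*k - 1.6848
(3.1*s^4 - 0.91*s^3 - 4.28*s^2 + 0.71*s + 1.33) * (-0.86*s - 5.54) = -2.666*s^5 - 16.3914*s^4 + 8.7222*s^3 + 23.1006*s^2 - 5.0772*s - 7.3682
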